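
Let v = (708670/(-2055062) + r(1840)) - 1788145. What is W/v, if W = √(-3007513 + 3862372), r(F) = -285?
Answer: -1027531*√854859/1837667620665 ≈ -0.00051698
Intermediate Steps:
W = √854859 ≈ 924.59
v = -1837667620665/1027531 (v = (708670/(-2055062) - 285) - 1788145 = (708670*(-1/2055062) - 285) - 1788145 = (-354335/1027531 - 285) - 1788145 = -293200670/1027531 - 1788145 = -1837667620665/1027531 ≈ -1.7884e+6)
W/v = √854859/(-1837667620665/1027531) = √854859*(-1027531/1837667620665) = -1027531*√854859/1837667620665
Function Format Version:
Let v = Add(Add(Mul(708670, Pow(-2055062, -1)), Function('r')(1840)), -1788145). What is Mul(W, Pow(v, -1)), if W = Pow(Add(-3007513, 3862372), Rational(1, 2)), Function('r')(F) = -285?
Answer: Mul(Rational(-1027531, 1837667620665), Pow(854859, Rational(1, 2))) ≈ -0.00051698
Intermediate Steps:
W = Pow(854859, Rational(1, 2)) ≈ 924.59
v = Rational(-1837667620665, 1027531) (v = Add(Add(Mul(708670, Pow(-2055062, -1)), -285), -1788145) = Add(Add(Mul(708670, Rational(-1, 2055062)), -285), -1788145) = Add(Add(Rational(-354335, 1027531), -285), -1788145) = Add(Rational(-293200670, 1027531), -1788145) = Rational(-1837667620665, 1027531) ≈ -1.7884e+6)
Mul(W, Pow(v, -1)) = Mul(Pow(854859, Rational(1, 2)), Pow(Rational(-1837667620665, 1027531), -1)) = Mul(Pow(854859, Rational(1, 2)), Rational(-1027531, 1837667620665)) = Mul(Rational(-1027531, 1837667620665), Pow(854859, Rational(1, 2)))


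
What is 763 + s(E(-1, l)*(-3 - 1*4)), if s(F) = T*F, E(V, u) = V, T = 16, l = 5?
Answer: 875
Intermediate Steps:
s(F) = 16*F
763 + s(E(-1, l)*(-3 - 1*4)) = 763 + 16*(-(-3 - 1*4)) = 763 + 16*(-(-3 - 4)) = 763 + 16*(-1*(-7)) = 763 + 16*7 = 763 + 112 = 875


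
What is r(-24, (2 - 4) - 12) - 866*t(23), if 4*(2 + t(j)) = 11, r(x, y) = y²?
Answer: -907/2 ≈ -453.50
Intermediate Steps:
t(j) = ¾ (t(j) = -2 + (¼)*11 = -2 + 11/4 = ¾)
r(-24, (2 - 4) - 12) - 866*t(23) = ((2 - 4) - 12)² - 866*¾ = (-2 - 12)² - 1299/2 = (-14)² - 1299/2 = 196 - 1299/2 = -907/2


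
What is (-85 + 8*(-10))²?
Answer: 27225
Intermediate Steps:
(-85 + 8*(-10))² = (-85 - 80)² = (-165)² = 27225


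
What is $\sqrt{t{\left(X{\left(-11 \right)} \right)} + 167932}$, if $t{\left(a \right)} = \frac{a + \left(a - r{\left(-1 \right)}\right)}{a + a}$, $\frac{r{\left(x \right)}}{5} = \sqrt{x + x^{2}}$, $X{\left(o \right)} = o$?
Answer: $0$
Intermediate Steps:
$r{\left(x \right)} = 5 \sqrt{x + x^{2}}$
$t{\left(a \right)} = 1$ ($t{\left(a \right)} = \frac{a + \left(a - 5 \sqrt{- (1 - 1)}\right)}{a + a} = \frac{a + \left(a - 5 \sqrt{\left(-1\right) 0}\right)}{2 a} = \left(a + \left(a - 5 \sqrt{0}\right)\right) \frac{1}{2 a} = \left(a + \left(a - 5 \cdot 0\right)\right) \frac{1}{2 a} = \left(a + \left(a - 0\right)\right) \frac{1}{2 a} = \left(a + \left(a + 0\right)\right) \frac{1}{2 a} = \left(a + a\right) \frac{1}{2 a} = 2 a \frac{1}{2 a} = 1$)
$\sqrt{t{\left(X{\left(-11 \right)} \right)} + 167932} = \sqrt{1 + 167932} = \sqrt{167933}$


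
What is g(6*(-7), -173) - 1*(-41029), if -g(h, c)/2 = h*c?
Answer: 26497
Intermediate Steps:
g(h, c) = -2*c*h (g(h, c) = -2*h*c = -2*c*h)
g(6*(-7), -173) - 1*(-41029) = -2*(-173)*6*(-7) - 1*(-41029) = -2*(-173)*(-42) + 41029 = -14532 + 41029 = 26497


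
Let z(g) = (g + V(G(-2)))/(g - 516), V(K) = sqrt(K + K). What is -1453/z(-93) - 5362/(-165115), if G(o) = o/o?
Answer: -13587854959301/1427749405 - 884877*sqrt(2)/8647 ≈ -9661.7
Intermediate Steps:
G(o) = 1
V(K) = sqrt(2)*sqrt(K) (V(K) = sqrt(2*K) = sqrt(2)*sqrt(K))
z(g) = (g + sqrt(2))/(-516 + g) (z(g) = (g + sqrt(2)*sqrt(1))/(g - 516) = (g + sqrt(2)*1)/(-516 + g) = (g + sqrt(2))/(-516 + g))
-1453/z(-93) - 5362/(-165115) = -1453*(-516 - 93)/(-93 + sqrt(2)) - 5362/(-165115) = -1453*(-609/(-93 + sqrt(2))) - 5362*(-1/165115) = -1453*(-609/(-93 + sqrt(2))) + 5362/165115 = -1453/(31/203 - sqrt(2)/609) + 5362/165115 = 5362/165115 - 1453/(31/203 - sqrt(2)/609)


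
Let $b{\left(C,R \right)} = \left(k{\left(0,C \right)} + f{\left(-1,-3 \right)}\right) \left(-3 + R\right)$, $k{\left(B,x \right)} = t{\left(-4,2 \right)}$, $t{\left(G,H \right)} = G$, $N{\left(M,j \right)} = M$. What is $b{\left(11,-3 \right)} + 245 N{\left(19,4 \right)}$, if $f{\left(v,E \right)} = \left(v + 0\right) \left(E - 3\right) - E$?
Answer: $4625$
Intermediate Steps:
$f{\left(v,E \right)} = - E + v \left(-3 + E\right)$ ($f{\left(v,E \right)} = v \left(-3 + E\right) - E = - E + v \left(-3 + E\right)$)
$k{\left(B,x \right)} = -4$
$b{\left(C,R \right)} = -15 + 5 R$ ($b{\left(C,R \right)} = \left(-4 - -9\right) \left(-3 + R\right) = \left(-4 + \left(3 + 3 + 3\right)\right) \left(-3 + R\right) = \left(-4 + 9\right) \left(-3 + R\right) = 5 \left(-3 + R\right) = -15 + 5 R$)
$b{\left(11,-3 \right)} + 245 N{\left(19,4 \right)} = \left(-15 + 5 \left(-3\right)\right) + 245 \cdot 19 = \left(-15 - 15\right) + 4655 = -30 + 4655 = 4625$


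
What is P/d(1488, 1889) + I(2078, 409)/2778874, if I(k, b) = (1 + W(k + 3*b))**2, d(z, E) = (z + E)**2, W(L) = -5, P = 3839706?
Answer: 5335120818554/15845318785373 ≈ 0.33670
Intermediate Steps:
d(z, E) = (E + z)**2
I(k, b) = 16 (I(k, b) = (1 - 5)**2 = (-4)**2 = 16)
P/d(1488, 1889) + I(2078, 409)/2778874 = 3839706/((1889 + 1488)**2) + 16/2778874 = 3839706/(3377**2) + 16*(1/2778874) = 3839706/11404129 + 8/1389437 = 5335120818554/15845318785373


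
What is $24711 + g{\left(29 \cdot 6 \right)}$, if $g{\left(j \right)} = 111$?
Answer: $24822$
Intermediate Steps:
$24711 + g{\left(29 \cdot 6 \right)} = 24711 + 111 = 24822$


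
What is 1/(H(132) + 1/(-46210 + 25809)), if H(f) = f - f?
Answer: -20401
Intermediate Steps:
H(f) = 0
1/(H(132) + 1/(-46210 + 25809)) = 1/(0 + 1/(-46210 + 25809)) = 1/(0 + 1/(-20401)) = 1/(0 - 1/20401) = 1/(-1/20401) = -20401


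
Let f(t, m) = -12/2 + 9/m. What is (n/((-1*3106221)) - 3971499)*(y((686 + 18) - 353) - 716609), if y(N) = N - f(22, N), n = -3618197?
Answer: 344601490743962506978/121142619 ≈ 2.8446e+12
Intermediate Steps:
f(t, m) = -6 + 9/m (f(t, m) = -12*½ + 9/m = -6 + 9/m)
y(N) = 6 + N - 9/N (y(N) = N - (-6 + 9/N) = N + (6 - 9/N) = 6 + N - 9/N)
(n/((-1*3106221)) - 3971499)*(y((686 + 18) - 353) - 716609) = (-3618197/((-1*3106221)) - 3971499)*((6 + ((686 + 18) - 353) - 9/((686 + 18) - 353)) - 716609) = (-3618197/(-3106221) - 3971499)*((6 + (704 - 353) - 9/(704 - 353)) - 716609) = (-3618197*(-1/3106221) - 3971499)*((6 + 351 - 9/351) - 716609) = (3618197/3106221 - 3971499)*((6 + 351 - 9*1/351) - 716609) = -12336349977082*((6 + 351 - 1/39) - 716609)/3106221 = -12336349977082*(13922/39 - 716609)/3106221 = -12336349977082/3106221*(-27933829/39) = 344601490743962506978/121142619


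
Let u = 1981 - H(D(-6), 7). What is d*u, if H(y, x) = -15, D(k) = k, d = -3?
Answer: -5988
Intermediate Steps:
u = 1996 (u = 1981 - 1*(-15) = 1981 + 15 = 1996)
d*u = -3*1996 = -5988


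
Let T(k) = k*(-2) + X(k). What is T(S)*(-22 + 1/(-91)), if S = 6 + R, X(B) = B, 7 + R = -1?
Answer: -4006/91 ≈ -44.022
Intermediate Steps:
R = -8 (R = -7 - 1 = -8)
S = -2 (S = 6 - 8 = -2)
T(k) = -k (T(k) = k*(-2) + k = -2*k + k = -k)
T(S)*(-22 + 1/(-91)) = (-1*(-2))*(-22 + 1/(-91)) = 2*(-22 - 1/91) = 2*(-2003/91) = -4006/91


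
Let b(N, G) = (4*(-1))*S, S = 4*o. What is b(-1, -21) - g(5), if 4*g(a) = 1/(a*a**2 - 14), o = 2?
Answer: -14209/444 ≈ -32.002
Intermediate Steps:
S = 8 (S = 4*2 = 8)
b(N, G) = -32 (b(N, G) = (4*(-1))*8 = -4*8 = -32)
g(a) = 1/(4*(-14 + a**3)) (g(a) = 1/(4*(a*a**2 - 14)) = 1/(4*(a**3 - 14)) = 1/(4*(-14 + a**3)))
b(-1, -21) - g(5) = -32 - 1/(4*(-14 + 5**3)) = -32 - 1/(4*(-14 + 125)) = -32 - 1/(4*111) = -32 - 1*1/444 = -32 - 1/444 = -14209/444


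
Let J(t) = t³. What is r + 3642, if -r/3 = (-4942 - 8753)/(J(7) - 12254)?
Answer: 43338777/11911 ≈ 3638.6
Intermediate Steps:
r = -41085/11911 (r = -3*(-4942 - 8753)/(7³ - 12254) = -(-41085)/(343 - 12254) = -(-41085)/(-11911) = -(-41085)*(-1)/11911 = -3*13695/11911 = -41085/11911 ≈ -3.4493)
r + 3642 = -41085/11911 + 3642 = 43338777/11911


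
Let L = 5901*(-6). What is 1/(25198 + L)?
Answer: -1/10208 ≈ -9.7962e-5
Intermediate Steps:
L = -35406
1/(25198 + L) = 1/(25198 - 35406) = 1/(-10208) = -1/10208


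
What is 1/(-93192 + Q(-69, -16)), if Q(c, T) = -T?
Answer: -1/93176 ≈ -1.0732e-5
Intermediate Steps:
1/(-93192 + Q(-69, -16)) = 1/(-93192 - 1*(-16)) = 1/(-93192 + 16) = 1/(-93176) = -1/93176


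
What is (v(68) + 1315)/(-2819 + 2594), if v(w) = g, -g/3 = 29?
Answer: -1228/225 ≈ -5.4578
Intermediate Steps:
g = -87 (g = -3*29 = -87)
v(w) = -87
(v(68) + 1315)/(-2819 + 2594) = (-87 + 1315)/(-2819 + 2594) = 1228/(-225) = 1228*(-1/225) = -1228/225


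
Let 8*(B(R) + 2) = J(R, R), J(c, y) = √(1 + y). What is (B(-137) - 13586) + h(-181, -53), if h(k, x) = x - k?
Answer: -13460 + I*√34/4 ≈ -13460.0 + 1.4577*I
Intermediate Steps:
B(R) = -2 + √(1 + R)/8
(B(-137) - 13586) + h(-181, -53) = ((-2 + √(1 - 137)/8) - 13586) + (-53 - 1*(-181)) = ((-2 + √(-136)/8) - 13586) + (-53 + 181) = ((-2 + (2*I*√34)/8) - 13586) + 128 = ((-2 + I*√34/4) - 13586) + 128 = (-13588 + I*√34/4) + 128 = -13460 + I*√34/4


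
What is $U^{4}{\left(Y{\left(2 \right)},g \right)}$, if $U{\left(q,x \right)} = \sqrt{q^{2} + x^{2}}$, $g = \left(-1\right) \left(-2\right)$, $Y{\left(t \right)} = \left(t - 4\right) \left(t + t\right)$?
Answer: $4624$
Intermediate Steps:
$Y{\left(t \right)} = 2 t \left(-4 + t\right)$ ($Y{\left(t \right)} = \left(-4 + t\right) 2 t = 2 t \left(-4 + t\right)$)
$g = 2$
$U^{4}{\left(Y{\left(2 \right)},g \right)} = \left(\sqrt{\left(2 \cdot 2 \left(-4 + 2\right)\right)^{2} + 2^{2}}\right)^{4} = \left(\sqrt{\left(2 \cdot 2 \left(-2\right)\right)^{2} + 4}\right)^{4} = \left(\sqrt{\left(-8\right)^{2} + 4}\right)^{4} = \left(\sqrt{64 + 4}\right)^{4} = \left(\sqrt{68}\right)^{4} = \left(2 \sqrt{17}\right)^{4} = 4624$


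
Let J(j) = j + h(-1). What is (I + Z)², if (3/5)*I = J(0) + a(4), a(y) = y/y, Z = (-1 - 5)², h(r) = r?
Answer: 1296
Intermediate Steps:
J(j) = -1 + j (J(j) = j - 1 = -1 + j)
Z = 36 (Z = (-6)² = 36)
a(y) = 1
I = 0 (I = 5*((-1 + 0) + 1)/3 = 5*(-1 + 1)/3 = (5/3)*0 = 0)
(I + Z)² = (0 + 36)² = 36² = 1296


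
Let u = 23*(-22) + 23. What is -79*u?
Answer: 38157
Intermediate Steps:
u = -483 (u = -506 + 23 = -483)
-79*u = -79*(-483) = 38157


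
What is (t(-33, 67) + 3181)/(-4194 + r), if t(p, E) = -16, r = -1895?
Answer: -3165/6089 ≈ -0.51979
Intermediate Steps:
(t(-33, 67) + 3181)/(-4194 + r) = (-16 + 3181)/(-4194 - 1895) = 3165/(-6089) = 3165*(-1/6089) = -3165/6089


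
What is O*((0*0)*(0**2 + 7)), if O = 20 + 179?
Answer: 0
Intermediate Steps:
O = 199
O*((0*0)*(0**2 + 7)) = 199*((0*0)*(0**2 + 7)) = 199*(0*(0 + 7)) = 199*(0*7) = 199*0 = 0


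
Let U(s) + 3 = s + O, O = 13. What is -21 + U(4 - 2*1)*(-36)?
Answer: -453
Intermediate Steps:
U(s) = 10 + s (U(s) = -3 + (s + 13) = -3 + (13 + s) = 10 + s)
-21 + U(4 - 2*1)*(-36) = -21 + (10 + (4 - 2*1))*(-36) = -21 + (10 + (4 - 2))*(-36) = -21 + (10 + 2)*(-36) = -21 + 12*(-36) = -21 - 432 = -453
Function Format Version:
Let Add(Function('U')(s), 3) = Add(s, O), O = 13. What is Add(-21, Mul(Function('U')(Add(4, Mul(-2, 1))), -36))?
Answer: -453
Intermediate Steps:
Function('U')(s) = Add(10, s) (Function('U')(s) = Add(-3, Add(s, 13)) = Add(-3, Add(13, s)) = Add(10, s))
Add(-21, Mul(Function('U')(Add(4, Mul(-2, 1))), -36)) = Add(-21, Mul(Add(10, Add(4, Mul(-2, 1))), -36)) = Add(-21, Mul(Add(10, Add(4, -2)), -36)) = Add(-21, Mul(Add(10, 2), -36)) = Add(-21, Mul(12, -36)) = Add(-21, -432) = -453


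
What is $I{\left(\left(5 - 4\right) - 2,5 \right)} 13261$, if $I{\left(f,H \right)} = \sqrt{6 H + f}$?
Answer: $13261 \sqrt{29} \approx 71413.0$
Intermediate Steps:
$I{\left(f,H \right)} = \sqrt{f + 6 H}$
$I{\left(\left(5 - 4\right) - 2,5 \right)} 13261 = \sqrt{\left(\left(5 - 4\right) - 2\right) + 6 \cdot 5} \cdot 13261 = \sqrt{\left(1 - 2\right) + 30} \cdot 13261 = \sqrt{-1 + 30} \cdot 13261 = \sqrt{29} \cdot 13261 = 13261 \sqrt{29}$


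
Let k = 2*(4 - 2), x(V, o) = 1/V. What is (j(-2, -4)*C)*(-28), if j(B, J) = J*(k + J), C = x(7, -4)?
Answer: 0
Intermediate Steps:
C = 1/7 ≈ 0.14286
k = 4 (k = 2*2 = 4)
j(B, J) = J*(4 + J)
(j(-2, -4)*C)*(-28) = (-4*(4 - 4)*(1/7))*(-28) = (-4*0*(1/7))*(-28) = (0*(1/7))*(-28) = 0*(-28) = 0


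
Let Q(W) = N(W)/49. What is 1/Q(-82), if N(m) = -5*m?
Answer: 49/410 ≈ 0.11951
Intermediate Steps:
Q(W) = -5*W/49
1/Q(-82) = 1/(-5/49*(-82)) = 1/(410/49) = 49/410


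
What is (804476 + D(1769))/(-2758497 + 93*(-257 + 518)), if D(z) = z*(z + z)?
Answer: -3531599/1367112 ≈ -2.5833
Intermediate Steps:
D(z) = 2*z² (D(z) = z*(2*z) = 2*z²)
(804476 + D(1769))/(-2758497 + 93*(-257 + 518)) = (804476 + 2*1769²)/(-2758497 + 93*(-257 + 518)) = (804476 + 2*3129361)/(-2758497 + 93*261) = (804476 + 6258722)/(-2758497 + 24273) = 7063198/(-2734224) = 7063198*(-1/2734224) = -3531599/1367112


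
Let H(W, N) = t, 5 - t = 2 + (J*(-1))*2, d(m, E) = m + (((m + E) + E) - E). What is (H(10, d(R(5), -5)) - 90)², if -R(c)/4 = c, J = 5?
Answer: 5929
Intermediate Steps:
R(c) = -4*c
d(m, E) = E + 2*m (d(m, E) = m + (((E + m) + E) - E) = m + ((m + 2*E) - E) = m + (E + m) = E + 2*m)
t = 13 (t = 5 - (2 + (5*(-1))*2) = 5 - (2 - 5*2) = 5 - (2 - 10) = 5 - 1*(-8) = 5 + 8 = 13)
H(W, N) = 13
(H(10, d(R(5), -5)) - 90)² = (13 - 90)² = (-77)² = 5929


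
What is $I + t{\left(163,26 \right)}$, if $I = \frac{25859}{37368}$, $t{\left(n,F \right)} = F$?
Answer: $\frac{997427}{37368} \approx 26.692$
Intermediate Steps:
$I = \frac{25859}{37368}$ ($I = 25859 \cdot \frac{1}{37368} = \frac{25859}{37368} \approx 0.69201$)
$I + t{\left(163,26 \right)} = \frac{25859}{37368} + 26 = \frac{997427}{37368}$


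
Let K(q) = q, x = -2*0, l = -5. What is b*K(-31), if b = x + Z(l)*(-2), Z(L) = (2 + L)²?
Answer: 558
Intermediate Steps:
x = 0
b = -18 (b = 0 + (2 - 5)²*(-2) = 0 + (-3)²*(-2) = 0 + 9*(-2) = 0 - 18 = -18)
b*K(-31) = -18*(-31) = 558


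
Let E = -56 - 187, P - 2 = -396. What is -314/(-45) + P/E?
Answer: 10448/1215 ≈ 8.5992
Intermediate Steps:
P = -394 (P = 2 - 396 = -394)
E = -243
-314/(-45) + P/E = -314/(-45) - 394/(-243) = -314*(-1/45) - 394*(-1/243) = 314/45 + 394/243 = 10448/1215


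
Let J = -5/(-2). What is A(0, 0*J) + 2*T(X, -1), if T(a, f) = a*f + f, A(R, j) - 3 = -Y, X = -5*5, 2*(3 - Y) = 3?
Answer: 99/2 ≈ 49.500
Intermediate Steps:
Y = 3/2 (Y = 3 - ½*3 = 3 - 3/2 = 3/2 ≈ 1.5000)
J = 5/2 (J = -5*(-½) = 5/2 ≈ 2.5000)
X = -25
A(R, j) = 3/2 (A(R, j) = 3 - 1*3/2 = 3 - 3/2 = 3/2)
T(a, f) = f + a*f
A(0, 0*J) + 2*T(X, -1) = 3/2 + 2*(-(1 - 25)) = 3/2 + 2*(-1*(-24)) = 3/2 + 2*24 = 3/2 + 48 = 99/2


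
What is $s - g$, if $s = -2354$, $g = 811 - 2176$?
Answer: $-989$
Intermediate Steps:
$g = -1365$
$s - g = -2354 - -1365 = -2354 + 1365 = -989$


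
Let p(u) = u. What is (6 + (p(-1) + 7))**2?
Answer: 144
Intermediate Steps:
(6 + (p(-1) + 7))**2 = (6 + (-1 + 7))**2 = (6 + 6)**2 = 12**2 = 144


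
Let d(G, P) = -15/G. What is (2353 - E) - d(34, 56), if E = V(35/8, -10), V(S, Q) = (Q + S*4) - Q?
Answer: 39711/17 ≈ 2335.9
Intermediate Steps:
V(S, Q) = 4*S (V(S, Q) = (Q + 4*S) - Q = 4*S)
E = 35/2 (E = 4*(35/8) = 35/2 ≈ 17.500)
(2353 - E) - d(34, 56) = (2353 - 1*35/2) - (-15)/34 = (2353 - 35/2) - (-15)/34 = 4671/2 - 1*(-15/34) = 4671/2 + 15/34 = 39711/17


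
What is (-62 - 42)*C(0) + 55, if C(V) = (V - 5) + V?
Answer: 575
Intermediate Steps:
C(V) = -5 + 2*V (C(V) = (-5 + V) + V = -5 + 2*V)
(-62 - 42)*C(0) + 55 = (-62 - 42)*(-5 + 2*0) + 55 = -104*(-5 + 0) + 55 = -104*(-5) + 55 = 520 + 55 = 575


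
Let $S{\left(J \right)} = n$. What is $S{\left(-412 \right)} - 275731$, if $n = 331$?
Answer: $-275400$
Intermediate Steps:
$S{\left(J \right)} = 331$
$S{\left(-412 \right)} - 275731 = 331 - 275731 = -275400$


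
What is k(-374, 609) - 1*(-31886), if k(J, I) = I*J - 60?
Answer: -195940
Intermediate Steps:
k(J, I) = -60 + I*J
k(-374, 609) - 1*(-31886) = (-60 + 609*(-374)) - 1*(-31886) = (-60 - 227766) + 31886 = -227826 + 31886 = -195940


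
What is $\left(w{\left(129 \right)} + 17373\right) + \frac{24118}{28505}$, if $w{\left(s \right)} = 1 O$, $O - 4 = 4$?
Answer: $\frac{495469523}{28505} \approx 17382.0$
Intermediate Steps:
$O = 8$ ($O = 4 + 4 = 8$)
$w{\left(s \right)} = 8$ ($w{\left(s \right)} = 1 \cdot 8 = 8$)
$\left(w{\left(129 \right)} + 17373\right) + \frac{24118}{28505} = \left(8 + 17373\right) + \frac{24118}{28505} = 17381 + 24118 \cdot \frac{1}{28505} = 17381 + \frac{24118}{28505} = \frac{495469523}{28505}$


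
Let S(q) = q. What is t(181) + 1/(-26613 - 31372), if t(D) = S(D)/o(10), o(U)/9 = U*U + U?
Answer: 2098859/11481030 ≈ 0.18281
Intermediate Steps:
o(U) = 9*U + 9*U**2 (o(U) = 9*(U*U + U) = 9*(U**2 + U) = 9*(U + U**2) = 9*U + 9*U**2)
t(D) = D/990 (t(D) = D/((9*10*(1 + 10))) = D/((9*10*11)) = D/990)
t(181) + 1/(-26613 - 31372) = (1/990)*181 + 1/(-26613 - 31372) = 181/990 + 1/(-57985) = 181/990 - 1/57985 = 2098859/11481030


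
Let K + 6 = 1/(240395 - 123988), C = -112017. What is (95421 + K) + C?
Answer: -1932589013/116407 ≈ -16602.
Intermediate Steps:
K = -698441/116407 (K = -6 + 1/(240395 - 123988) = -6 + 1/116407 = -698441/116407 ≈ -6.0000)
(95421 + K) + C = (95421 - 698441/116407) - 112017 = 11106973906/116407 - 112017 = -1932589013/116407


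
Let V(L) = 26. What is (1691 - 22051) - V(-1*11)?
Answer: -20386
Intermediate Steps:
(1691 - 22051) - V(-1*11) = (1691 - 22051) - 1*26 = -20360 - 26 = -20386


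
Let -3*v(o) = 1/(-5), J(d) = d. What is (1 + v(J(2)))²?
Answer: 256/225 ≈ 1.1378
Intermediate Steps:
v(o) = 1/15 (v(o) = -⅓/(-5) = -⅓*(-⅕) = 1/15)
(1 + v(J(2)))² = (1 + 1/15)² = (16/15)² = 256/225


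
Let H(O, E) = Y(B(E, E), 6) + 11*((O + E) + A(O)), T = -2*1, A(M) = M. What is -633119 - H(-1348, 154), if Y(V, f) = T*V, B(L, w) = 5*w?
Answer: -603617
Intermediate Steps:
T = -2
Y(V, f) = -2*V
H(O, E) = E + 22*O (H(O, E) = -10*E + 11*((O + E) + O) = -10*E + 11*((E + O) + O) = -10*E + 11*(E + 2*O) = -10*E + (11*E + 22*O) = E + 22*O)
-633119 - H(-1348, 154) = -633119 - (154 + 22*(-1348)) = -633119 - (154 - 29656) = -633119 - 1*(-29502) = -633119 + 29502 = -603617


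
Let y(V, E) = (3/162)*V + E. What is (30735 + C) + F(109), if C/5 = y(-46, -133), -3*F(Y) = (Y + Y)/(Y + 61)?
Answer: 68999894/2295 ≈ 30065.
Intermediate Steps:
y(V, E) = E + V/54 (y(V, E) = (3*(1/162))*V + E = V/54 + E = E + V/54)
F(Y) = -2*Y/(3*(61 + Y)) (F(Y) = -(Y + Y)/(3*(Y + 61)) = -2*Y/(3*(61 + Y)))
C = -18070/27 (C = 5*(-133 + (1/54)*(-46)) = 5*(-133 - 23/27) = 5*(-3614/27) = -18070/27 ≈ -669.26)
(30735 + C) + F(109) = (30735 - 18070/27) - 2*109/(183 + 3*109) = 811775/27 - 2*109/(183 + 327) = 811775/27 - 2*109/510 = 811775/27 - 2*109*1/510 = 811775/27 - 109/255 = 68999894/2295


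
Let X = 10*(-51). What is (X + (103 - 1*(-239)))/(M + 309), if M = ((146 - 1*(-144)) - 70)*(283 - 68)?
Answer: -168/47609 ≈ -0.0035287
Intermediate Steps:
X = -510
M = 47300 (M = ((146 + 144) - 70)*215 = (290 - 70)*215 = 220*215 = 47300)
(X + (103 - 1*(-239)))/(M + 309) = (-510 + (103 - 1*(-239)))/(47300 + 309) = (-510 + (103 + 239))/47609 = (-510 + 342)/47609 = (1/47609)*(-168) = -168/47609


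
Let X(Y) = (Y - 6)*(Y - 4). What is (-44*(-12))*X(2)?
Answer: 4224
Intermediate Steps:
X(Y) = (-6 + Y)*(-4 + Y)
(-44*(-12))*X(2) = (-44*(-12))*(24 + 2² - 10*2) = 528*(24 + 4 - 20) = 528*8 = 4224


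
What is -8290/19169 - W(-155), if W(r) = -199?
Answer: 3806341/19169 ≈ 198.57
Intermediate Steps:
-8290/19169 - W(-155) = -8290/19169 - 1*(-199) = -8290*1/19169 + 199 = -8290/19169 + 199 = 3806341/19169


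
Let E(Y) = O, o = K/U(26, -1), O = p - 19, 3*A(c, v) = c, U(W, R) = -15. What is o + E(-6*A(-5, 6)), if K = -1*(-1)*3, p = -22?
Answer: -206/5 ≈ -41.200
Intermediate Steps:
A(c, v) = c/3
K = 3 (K = 1*3 = 3)
O = -41 (O = -22 - 19 = -41)
o = -1/5 (o = 3/(-15) = 3*(-1/15) = -1/5 ≈ -0.20000)
E(Y) = -41
o + E(-6*A(-5, 6)) = -1/5 - 41 = -206/5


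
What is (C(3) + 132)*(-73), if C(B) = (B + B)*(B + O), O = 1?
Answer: -11388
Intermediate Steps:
C(B) = 2*B*(1 + B) (C(B) = (B + B)*(B + 1) = (2*B)*(1 + B) = 2*B*(1 + B))
(C(3) + 132)*(-73) = (2*3*(1 + 3) + 132)*(-73) = (2*3*4 + 132)*(-73) = (24 + 132)*(-73) = 156*(-73) = -11388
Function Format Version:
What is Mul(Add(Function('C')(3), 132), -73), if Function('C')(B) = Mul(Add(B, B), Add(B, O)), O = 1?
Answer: -11388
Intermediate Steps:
Function('C')(B) = Mul(2, B, Add(1, B)) (Function('C')(B) = Mul(Add(B, B), Add(B, 1)) = Mul(Mul(2, B), Add(1, B)) = Mul(2, B, Add(1, B)))
Mul(Add(Function('C')(3), 132), -73) = Mul(Add(Mul(2, 3, Add(1, 3)), 132), -73) = Mul(Add(Mul(2, 3, 4), 132), -73) = Mul(Add(24, 132), -73) = Mul(156, -73) = -11388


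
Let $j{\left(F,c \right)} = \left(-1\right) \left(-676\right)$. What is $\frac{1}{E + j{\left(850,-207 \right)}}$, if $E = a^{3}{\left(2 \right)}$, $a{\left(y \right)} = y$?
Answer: $\frac{1}{684} \approx 0.001462$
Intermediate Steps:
$j{\left(F,c \right)} = 676$
$E = 8$ ($E = 2^{3} = 8$)
$\frac{1}{E + j{\left(850,-207 \right)}} = \frac{1}{8 + 676} = \frac{1}{684}$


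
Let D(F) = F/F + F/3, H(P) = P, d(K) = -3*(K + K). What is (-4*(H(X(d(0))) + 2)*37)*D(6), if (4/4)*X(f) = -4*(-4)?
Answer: -7992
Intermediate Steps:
d(K) = -6*K
X(f) = 16 (X(f) = -4*(-4) = 16)
D(F) = 1 + F/3 (D(F) = 1 + F*(⅓) = 1 + F/3)
(-4*(H(X(d(0))) + 2)*37)*D(6) = (-4*(16 + 2)*37)*(1 + (⅓)*6) = (-4*18*37)*(1 + 2) = -72*37*3 = -2664*3 = -7992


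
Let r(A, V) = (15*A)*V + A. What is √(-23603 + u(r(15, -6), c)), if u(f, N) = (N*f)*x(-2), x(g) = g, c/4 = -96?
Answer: I*√1048883 ≈ 1024.2*I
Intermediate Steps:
c = -384 (c = 4*(-96) = -384)
r(A, V) = A + 15*A*V (r(A, V) = 15*A*V + A = A + 15*A*V)
u(f, N) = -2*N*f (u(f, N) = (N*f)*(-2) = -2*N*f)
√(-23603 + u(r(15, -6), c)) = √(-23603 - 2*(-384)*15*(1 + 15*(-6))) = √(-23603 - 2*(-384)*15*(1 - 90)) = √(-23603 - 2*(-384)*15*(-89)) = √(-23603 - 2*(-384)*(-1335)) = √(-23603 - 1025280) = √(-1048883) = I*√1048883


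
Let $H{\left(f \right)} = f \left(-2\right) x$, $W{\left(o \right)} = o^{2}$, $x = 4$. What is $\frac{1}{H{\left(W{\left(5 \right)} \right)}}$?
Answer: $- \frac{1}{200} \approx -0.005$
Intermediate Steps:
$H{\left(f \right)} = - 8 f$ ($H{\left(f \right)} = f \left(-2\right) 4 = - 2 f 4 = - 8 f$)
$\frac{1}{H{\left(W{\left(5 \right)} \right)}} = \frac{1}{\left(-8\right) 5^{2}} = \frac{1}{\left(-8\right) 25} = \frac{1}{-200} = - \frac{1}{200}$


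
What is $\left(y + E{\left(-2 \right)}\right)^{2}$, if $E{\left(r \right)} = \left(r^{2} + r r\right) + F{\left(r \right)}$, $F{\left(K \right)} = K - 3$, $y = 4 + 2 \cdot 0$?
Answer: $49$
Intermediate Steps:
$y = 4$ ($y = 4 + 0 = 4$)
$F{\left(K \right)} = -3 + K$ ($F{\left(K \right)} = K - 3 = -3 + K$)
$E{\left(r \right)} = -3 + r + 2 r^{2}$ ($E{\left(r \right)} = \left(r^{2} + r r\right) + \left(-3 + r\right) = \left(r^{2} + r^{2}\right) + \left(-3 + r\right) = 2 r^{2} + \left(-3 + r\right) = -3 + r + 2 r^{2}$)
$\left(y + E{\left(-2 \right)}\right)^{2} = \left(4 - \left(5 - 8\right)\right)^{2} = \left(4 - -3\right)^{2} = \left(4 + 3\right)^{2} = 7^{2} = 49$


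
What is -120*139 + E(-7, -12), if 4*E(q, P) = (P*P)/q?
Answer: -116796/7 ≈ -16685.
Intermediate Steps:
E(q, P) = P²/(4*q) (E(q, P) = ((P*P)/q)/4 = (P²/q)/4 = P²/(4*q))
-120*139 + E(-7, -12) = -120*139 + (¼)*(-12)²/(-7) = -16680 + (¼)*144*(-⅐) = -16680 - 36/7 = -116796/7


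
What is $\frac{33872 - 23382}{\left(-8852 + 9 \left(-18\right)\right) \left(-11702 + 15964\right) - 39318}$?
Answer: $- \frac{5245}{19228493} \approx -0.00027277$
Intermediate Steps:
$\frac{33872 - 23382}{\left(-8852 + 9 \left(-18\right)\right) \left(-11702 + 15964\right) - 39318} = \frac{10490}{\left(-8852 - 162\right) 4262 - 39318} = \frac{10490}{\left(-9014\right) 4262 - 39318} = \frac{10490}{-38417668 - 39318} = \frac{10490}{-38456986} = 10490 \left(- \frac{1}{38456986}\right) = - \frac{5245}{19228493}$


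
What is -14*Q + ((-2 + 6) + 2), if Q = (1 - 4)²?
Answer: -120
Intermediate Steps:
Q = 9 (Q = (-3)² = 9)
-14*Q + ((-2 + 6) + 2) = -14*9 + ((-2 + 6) + 2) = -126 + (4 + 2) = -126 + 6 = -120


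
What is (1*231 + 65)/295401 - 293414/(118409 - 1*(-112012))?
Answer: -9622953822/7562954869 ≈ -1.2724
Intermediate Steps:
(1*231 + 65)/295401 - 293414/(118409 - 1*(-112012)) = (231 + 65)*(1/295401) - 293414/(118409 + 112012) = 296*(1/295401) - 293414/230421 = 296/295401 - 293414*1/230421 = 296/295401 - 293414/230421 = -9622953822/7562954869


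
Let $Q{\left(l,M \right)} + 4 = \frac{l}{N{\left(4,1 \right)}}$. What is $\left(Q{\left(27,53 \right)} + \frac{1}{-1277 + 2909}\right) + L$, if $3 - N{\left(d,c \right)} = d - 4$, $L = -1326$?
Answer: $- \frac{2155871}{1632} \approx -1321.0$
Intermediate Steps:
$N{\left(d,c \right)} = 7 - d$ ($N{\left(d,c \right)} = 3 - \left(d - 4\right) = 3 - \left(-4 + d\right) = 7 - d$)
$Q{\left(l,M \right)} = -4 + \frac{l}{3}$ ($Q{\left(l,M \right)} = -4 + \frac{l}{7 - 4} = -4 + \frac{l}{3}$)
$\left(Q{\left(27,53 \right)} + \frac{1}{-1277 + 2909}\right) + L = \left(\left(-4 + \frac{1}{3} \cdot 27\right) + \frac{1}{-1277 + 2909}\right) - 1326 = \left(\left(-4 + 9\right) + \frac{1}{1632}\right) - 1326 = \left(5 + \frac{1}{1632}\right) - 1326 = \frac{8161}{1632} - 1326 = - \frac{2155871}{1632}$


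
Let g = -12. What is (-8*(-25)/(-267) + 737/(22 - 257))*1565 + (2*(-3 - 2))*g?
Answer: -74796947/12549 ≈ -5960.4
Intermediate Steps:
(-8*(-25)/(-267) + 737/(22 - 257))*1565 + (2*(-3 - 2))*g = (-8*(-25)/(-267) + 737/(22 - 257))*1565 + (2*(-3 - 2))*(-12) = (200*(-1/267) + 737/(-235))*1565 + (2*(-5))*(-12) = (-200/267 + 737*(-1/235))*1565 - 10*(-12) = (-200/267 - 737/235)*1565 + 120 = -243779/62745*1565 + 120 = -76302827/12549 + 120 = -74796947/12549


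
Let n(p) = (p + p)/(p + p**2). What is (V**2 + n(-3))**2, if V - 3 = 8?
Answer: 14400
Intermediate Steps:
V = 11 (V = 3 + 8 = 11)
n(p) = 2*p/(p + p**2) (n(p) = (2*p)/(p + p**2) = 2*p/(p + p**2))
(V**2 + n(-3))**2 = (11**2 + 2/(1 - 3))**2 = (121 + 2/(-2))**2 = (121 + 2*(-1/2))**2 = (121 - 1)**2 = 120**2 = 14400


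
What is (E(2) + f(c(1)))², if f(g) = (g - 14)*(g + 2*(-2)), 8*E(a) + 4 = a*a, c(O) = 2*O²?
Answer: 576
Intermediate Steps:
E(a) = -½ + a²/8 (E(a) = -½ + (a*a)/8 = -½ + a²/8)
f(g) = (-14 + g)*(-4 + g) (f(g) = (-14 + g)*(g - 4) = (-14 + g)*(-4 + g))
(E(2) + f(c(1)))² = ((-½ + (⅛)*2²) + (56 + (2*1²)² - 36*1²))² = ((-½ + (⅛)*4) + (56 + (2*1)² - 36))² = ((-½ + ½) + (56 + 2² - 18*2))² = (0 + (56 + 4 - 36))² = (0 + 24)² = 24² = 576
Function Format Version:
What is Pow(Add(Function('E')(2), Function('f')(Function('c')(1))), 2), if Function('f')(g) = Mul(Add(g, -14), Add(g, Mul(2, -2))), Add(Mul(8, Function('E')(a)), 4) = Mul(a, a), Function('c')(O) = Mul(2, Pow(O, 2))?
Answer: 576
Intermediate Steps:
Function('E')(a) = Add(Rational(-1, 2), Mul(Rational(1, 8), Pow(a, 2))) (Function('E')(a) = Add(Rational(-1, 2), Mul(Rational(1, 8), Mul(a, a))) = Add(Rational(-1, 2), Mul(Rational(1, 8), Pow(a, 2))))
Function('f')(g) = Mul(Add(-14, g), Add(-4, g)) (Function('f')(g) = Mul(Add(-14, g), Add(g, -4)) = Mul(Add(-14, g), Add(-4, g)))
Pow(Add(Function('E')(2), Function('f')(Function('c')(1))), 2) = Pow(Add(Add(Rational(-1, 2), Mul(Rational(1, 8), Pow(2, 2))), Add(56, Pow(Mul(2, Pow(1, 2)), 2), Mul(-18, Mul(2, Pow(1, 2))))), 2) = Pow(Add(Add(Rational(-1, 2), Mul(Rational(1, 8), 4)), Add(56, Pow(Mul(2, 1), 2), Mul(-18, Mul(2, 1)))), 2) = Pow(Add(Add(Rational(-1, 2), Rational(1, 2)), Add(56, Pow(2, 2), Mul(-18, 2))), 2) = Pow(Add(0, Add(56, 4, -36)), 2) = Pow(Add(0, 24), 2) = Pow(24, 2) = 576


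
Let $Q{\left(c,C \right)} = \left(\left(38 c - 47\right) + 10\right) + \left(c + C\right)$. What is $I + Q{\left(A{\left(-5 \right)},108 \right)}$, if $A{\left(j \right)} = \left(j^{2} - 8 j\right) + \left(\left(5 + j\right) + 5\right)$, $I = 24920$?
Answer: $27721$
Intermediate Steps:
$A{\left(j \right)} = 10 + j^{2} - 7 j$ ($A{\left(j \right)} = \left(j^{2} - 8 j\right) + \left(10 + j\right) = 10 + j^{2} - 7 j$)
$Q{\left(c,C \right)} = -37 + C + 39 c$ ($Q{\left(c,C \right)} = \left(\left(-47 + 38 c\right) + 10\right) + \left(C + c\right) = \left(-37 + 38 c\right) + \left(C + c\right) = -37 + C + 39 c$)
$I + Q{\left(A{\left(-5 \right)},108 \right)} = 24920 + \left(-37 + 108 + 39 \left(10 + \left(-5\right)^{2} - -35\right)\right) = 24920 + \left(-37 + 108 + 39 \left(10 + 25 + 35\right)\right) = 24920 + \left(-37 + 108 + 39 \cdot 70\right) = 24920 + \left(-37 + 108 + 2730\right) = 24920 + 2801 = 27721$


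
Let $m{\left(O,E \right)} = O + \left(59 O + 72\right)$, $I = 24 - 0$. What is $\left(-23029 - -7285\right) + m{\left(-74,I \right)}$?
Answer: $-20112$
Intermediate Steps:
$I = 24$ ($I = 24 + 0 = 24$)
$m{\left(O,E \right)} = 72 + 60 O$ ($m{\left(O,E \right)} = O + \left(72 + 59 O\right) = 72 + 60 O$)
$\left(-23029 - -7285\right) + m{\left(-74,I \right)} = \left(-23029 - -7285\right) + \left(72 + 60 \left(-74\right)\right) = \left(-23029 + 7285\right) + \left(72 - 4440\right) = -15744 - 4368 = -20112$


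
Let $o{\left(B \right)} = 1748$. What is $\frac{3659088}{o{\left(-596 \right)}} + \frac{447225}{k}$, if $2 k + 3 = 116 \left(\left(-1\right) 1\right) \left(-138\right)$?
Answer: $\frac{1002120034}{466279} \approx 2149.2$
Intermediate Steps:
$k = \frac{16005}{2}$ ($k = - \frac{3}{2} + \frac{116 \left(\left(-1\right) 1\right) \left(-138\right)}{2} = - \frac{3}{2} + \frac{116 \left(-1\right) \left(-138\right)}{2} = - \frac{3}{2} + \frac{\left(-116\right) \left(-138\right)}{2} = - \frac{3}{2} + \frac{1}{2} \cdot 16008 = - \frac{3}{2} + 8004 = \frac{16005}{2} \approx 8002.5$)
$\frac{3659088}{o{\left(-596 \right)}} + \frac{447225}{k} = \frac{3659088}{1748} + \frac{447225}{\frac{16005}{2}} = 3659088 \cdot \frac{1}{1748} + 447225 \cdot \frac{2}{16005} = \frac{914772}{437} + \frac{59630}{1067} = \frac{1002120034}{466279}$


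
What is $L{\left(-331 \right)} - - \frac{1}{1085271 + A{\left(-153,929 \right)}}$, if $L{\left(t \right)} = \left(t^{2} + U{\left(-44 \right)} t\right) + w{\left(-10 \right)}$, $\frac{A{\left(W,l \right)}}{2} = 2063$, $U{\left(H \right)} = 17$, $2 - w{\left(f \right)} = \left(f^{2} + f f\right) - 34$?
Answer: $\frac{113046726691}{1089397} \approx 1.0377 \cdot 10^{5}$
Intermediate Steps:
$w{\left(f \right)} = 36 - 2 f^{2}$ ($w{\left(f \right)} = 2 - \left(\left(f^{2} + f f\right) - 34\right) = 2 - \left(\left(f^{2} + f^{2}\right) - 34\right) = 2 - \left(2 f^{2} - 34\right) = 2 - \left(-34 + 2 f^{2}\right) = 36 - 2 f^{2}$)
$A{\left(W,l \right)} = 4126$ ($A{\left(W,l \right)} = 2 \cdot 2063 = 4126$)
$L{\left(t \right)} = -164 + t^{2} + 17 t$ ($L{\left(t \right)} = \left(t^{2} + 17 t\right) + \left(36 - 2 \left(-10\right)^{2}\right) = \left(t^{2} + 17 t\right) + \left(36 - 200\right) = \left(t^{2} + 17 t\right) - 164 = -164 + t^{2} + 17 t$)
$L{\left(-331 \right)} - - \frac{1}{1085271 + A{\left(-153,929 \right)}} = \left(-164 + \left(-331\right)^{2} + 17 \left(-331\right)\right) - - \frac{1}{1085271 + 4126} = \left(-164 + 109561 - 5627\right) - - \frac{1}{1089397} = 103770 - \left(-1\right) \frac{1}{1089397} = 103770 - - \frac{1}{1089397} = 103770 + \frac{1}{1089397} = \frac{113046726691}{1089397}$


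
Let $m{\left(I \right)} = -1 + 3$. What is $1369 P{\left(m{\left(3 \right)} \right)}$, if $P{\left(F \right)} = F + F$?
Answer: $5476$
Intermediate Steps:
$m{\left(I \right)} = 2$
$P{\left(F \right)} = 2 F$
$1369 P{\left(m{\left(3 \right)} \right)} = 1369 \cdot 2 \cdot 2 = 1369 \cdot 4 = 5476$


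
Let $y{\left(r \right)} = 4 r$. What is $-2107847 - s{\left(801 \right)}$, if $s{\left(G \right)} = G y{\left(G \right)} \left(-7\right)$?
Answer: $15856981$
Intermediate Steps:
$s{\left(G \right)} = - 28 G^{2}$ ($s{\left(G \right)} = G 4 G \left(-7\right) = 4 G^{2} \left(-7\right) = - 28 G^{2}$)
$-2107847 - s{\left(801 \right)} = -2107847 - - 28 \cdot 801^{2} = -2107847 - \left(-28\right) 641601 = -2107847 - -17964828 = -2107847 + 17964828 = 15856981$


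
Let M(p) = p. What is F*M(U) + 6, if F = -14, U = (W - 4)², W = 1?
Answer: -120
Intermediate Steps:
U = 9 (U = (1 - 4)² = (-3)² = 9)
F*M(U) + 6 = -14*9 + 6 = -126 + 6 = -120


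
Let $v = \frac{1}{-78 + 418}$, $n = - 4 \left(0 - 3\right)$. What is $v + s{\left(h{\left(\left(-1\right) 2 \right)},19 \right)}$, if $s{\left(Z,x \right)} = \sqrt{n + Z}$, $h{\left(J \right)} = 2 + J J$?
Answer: $\frac{1}{340} + 3 \sqrt{2} \approx 4.2456$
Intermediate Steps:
$n = 12$ ($n = \left(-4\right) \left(-3\right) = 12$)
$h{\left(J \right)} = 2 + J^{2}$
$s{\left(Z,x \right)} = \sqrt{12 + Z}$
$v = \frac{1}{340} \approx 0.0029412$
$v + s{\left(h{\left(\left(-1\right) 2 \right)},19 \right)} = \frac{1}{340} + \sqrt{12 + \left(2 + \left(\left(-1\right) 2\right)^{2}\right)} = \frac{1}{340} + \sqrt{12 + \left(2 + \left(-2\right)^{2}\right)} = \frac{1}{340} + \sqrt{12 + \left(2 + 4\right)} = \frac{1}{340} + \sqrt{12 + 6} = \frac{1}{340} + \sqrt{18} = \frac{1}{340} + 3 \sqrt{2}$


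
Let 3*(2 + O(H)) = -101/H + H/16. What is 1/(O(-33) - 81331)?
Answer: -1584/128830945 ≈ -1.2295e-5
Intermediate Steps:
O(H) = -2 - 101/(3*H) + H/48 (O(H) = -2 + (-101/H + H/16)/3 = -2 + (-101/(3*H) + H/48) = -2 - 101/(3*H) + H/48)
1/(O(-33) - 81331) = 1/((1/48)*(-1616 - 33*(-96 - 33))/(-33) - 81331) = 1/((1/48)*(-1/33)*(-1616 - 33*(-129)) - 81331) = 1/((1/48)*(-1/33)*(-1616 + 4257) - 81331) = 1/((1/48)*(-1/33)*2641 - 81331) = 1/(-2641/1584 - 81331) = 1/(-128830945/1584) = -1584/128830945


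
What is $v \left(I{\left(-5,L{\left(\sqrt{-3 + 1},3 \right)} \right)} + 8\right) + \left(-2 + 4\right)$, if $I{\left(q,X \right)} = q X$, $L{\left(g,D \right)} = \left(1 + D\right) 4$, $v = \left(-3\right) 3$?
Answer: $650$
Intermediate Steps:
$v = -9$
$L{\left(g,D \right)} = 4 + 4 D$
$I{\left(q,X \right)} = X q$
$v \left(I{\left(-5,L{\left(\sqrt{-3 + 1},3 \right)} \right)} + 8\right) + \left(-2 + 4\right) = - 9 \left(\left(4 + 4 \cdot 3\right) \left(-5\right) + 8\right) + \left(-2 + 4\right) = - 9 \left(\left(4 + 12\right) \left(-5\right) + 8\right) + 2 = - 9 \left(16 \left(-5\right) + 8\right) + 2 = - 9 \left(-80 + 8\right) + 2 = \left(-9\right) \left(-72\right) + 2 = 648 + 2 = 650$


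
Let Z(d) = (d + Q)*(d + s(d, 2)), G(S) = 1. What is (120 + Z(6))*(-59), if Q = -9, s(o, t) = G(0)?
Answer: -5841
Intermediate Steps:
s(o, t) = 1
Z(d) = (1 + d)*(-9 + d) (Z(d) = (d - 9)*(d + 1) = (-9 + d)*(1 + d) = (1 + d)*(-9 + d))
(120 + Z(6))*(-59) = (120 + (-9 + 6² - 8*6))*(-59) = (120 + (-9 + 36 - 48))*(-59) = (120 - 21)*(-59) = 99*(-59) = -5841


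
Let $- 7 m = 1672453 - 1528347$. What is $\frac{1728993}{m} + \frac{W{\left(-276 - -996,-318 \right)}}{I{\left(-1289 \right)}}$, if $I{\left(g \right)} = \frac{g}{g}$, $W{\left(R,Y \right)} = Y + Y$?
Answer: $- \frac{103754367}{144106} \approx -719.99$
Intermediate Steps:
$m = - \frac{144106}{7}$ ($m = - \frac{1672453 - 1528347}{7} = \left(- \frac{1}{7}\right) 144106 = - \frac{144106}{7} \approx -20587.0$)
$W{\left(R,Y \right)} = 2 Y$
$I{\left(g \right)} = 1$
$\frac{1728993}{m} + \frac{W{\left(-276 - -996,-318 \right)}}{I{\left(-1289 \right)}} = \frac{1728993}{- \frac{144106}{7}} + \frac{2 \left(-318\right)}{1} = 1728993 \left(- \frac{7}{144106}\right) - 636 = - \frac{12102951}{144106} - 636 = - \frac{103754367}{144106}$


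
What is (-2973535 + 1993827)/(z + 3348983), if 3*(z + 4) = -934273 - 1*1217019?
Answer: -2939124/7895645 ≈ -0.37225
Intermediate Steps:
z = -2151304/3 (z = -4 + (-934273 - 1*1217019)/3 = -4 + (-934273 - 1217019)/3 = -4 + (1/3)*(-2151292) = -4 - 2151292/3 = -2151304/3 ≈ -7.1710e+5)
(-2973535 + 1993827)/(z + 3348983) = (-2973535 + 1993827)/(-2151304/3 + 3348983) = -979708/7895645/3 = -979708*3/7895645 = -2939124/7895645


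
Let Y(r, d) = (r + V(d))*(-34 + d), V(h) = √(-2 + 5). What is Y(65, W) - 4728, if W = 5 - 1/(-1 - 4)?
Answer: -6600 - 144*√3/5 ≈ -6649.9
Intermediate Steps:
V(h) = √3
W = 26/5 (W = 5 - 1/(-5) = 5 - ⅕*(-1) = 5 + ⅕ = 26/5 ≈ 5.2000)
Y(r, d) = (-34 + d)*(r + √3) (Y(r, d) = (r + √3)*(-34 + d) = (-34 + d)*(r + √3))
Y(65, W) - 4728 = (-34*65 - 34*√3 + (26/5)*65 + 26*√3/5) - 4728 = (-2210 - 34*√3 + 338 + 26*√3/5) - 4728 = (-1872 - 144*√3/5) - 4728 = -6600 - 144*√3/5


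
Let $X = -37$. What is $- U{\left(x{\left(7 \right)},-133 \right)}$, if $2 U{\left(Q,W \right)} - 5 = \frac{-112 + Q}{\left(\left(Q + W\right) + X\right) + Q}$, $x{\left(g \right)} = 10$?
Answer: $- \frac{71}{25} \approx -2.84$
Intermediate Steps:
$U{\left(Q,W \right)} = \frac{5}{2} + \frac{-112 + Q}{2 \left(-37 + W + 2 Q\right)}$ ($U{\left(Q,W \right)} = \frac{5}{2} + \frac{\left(-112 + Q\right) \frac{1}{\left(\left(Q + W\right) - 37\right) + Q}}{2} = \frac{5}{2} + \frac{\left(-112 + Q\right) \frac{1}{\left(-37 + Q + W\right) + Q}}{2} = \frac{5}{2} + \frac{\left(-112 + Q\right) \frac{1}{-37 + W + 2 Q}}{2} = \frac{5}{2} + \frac{\frac{1}{-37 + W + 2 Q} \left(-112 + Q\right)}{2} = \frac{5}{2} + \frac{-112 + Q}{2 \left(-37 + W + 2 Q\right)}$)
$- U{\left(x{\left(7 \right)},-133 \right)} = - \frac{-297 + 5 \left(-133\right) + 11 \cdot 10}{2 \left(-37 - 133 + 2 \cdot 10\right)} = - \frac{-297 - 665 + 110}{2 \left(-37 - 133 + 20\right)} = - \frac{-852}{2 \left(-150\right)} = - \frac{\left(-1\right) \left(-852\right)}{2 \cdot 150} = \left(-1\right) \frac{71}{25} = - \frac{71}{25}$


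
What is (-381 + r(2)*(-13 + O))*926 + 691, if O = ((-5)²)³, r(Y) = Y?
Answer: 28561309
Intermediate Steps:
O = 15625 (O = 25³ = 15625)
(-381 + r(2)*(-13 + O))*926 + 691 = (-381 + 2*(-13 + 15625))*926 + 691 = (-381 + 2*15612)*926 + 691 = (-381 + 31224)*926 + 691 = 30843*926 + 691 = 28560618 + 691 = 28561309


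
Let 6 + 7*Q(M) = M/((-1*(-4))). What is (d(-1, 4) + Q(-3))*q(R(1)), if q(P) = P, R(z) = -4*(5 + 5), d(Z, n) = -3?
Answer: 1110/7 ≈ 158.57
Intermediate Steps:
R(z) = -40 (R(z) = -4*10 = -40)
Q(M) = -6/7 + M/28 (Q(M) = -6/7 + (M/((-1*(-4))))/7 = -6/7 + (M/4)/7 = -6/7 + M/28)
(d(-1, 4) + Q(-3))*q(R(1)) = (-3 + (-6/7 + (1/28)*(-3)))*(-40) = (-3 + (-6/7 - 3/28))*(-40) = (-3 - 27/28)*(-40) = -111/28*(-40) = 1110/7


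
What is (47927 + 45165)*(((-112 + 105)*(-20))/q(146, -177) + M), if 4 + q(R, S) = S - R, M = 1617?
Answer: 49210199948/327 ≈ 1.5049e+8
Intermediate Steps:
q(R, S) = -4 + S - R (q(R, S) = -4 + (S - R) = -4 + S - R)
(47927 + 45165)*(((-112 + 105)*(-20))/q(146, -177) + M) = (47927 + 45165)*(((-112 + 105)*(-20))/(-4 - 177 - 1*146) + 1617) = 93092*((-7*(-20))/(-4 - 177 - 146) + 1617) = 93092*(140/(-327) + 1617) = 93092*(140*(-1/327) + 1617) = 93092*(-140/327 + 1617) = 93092*(528619/327) = 49210199948/327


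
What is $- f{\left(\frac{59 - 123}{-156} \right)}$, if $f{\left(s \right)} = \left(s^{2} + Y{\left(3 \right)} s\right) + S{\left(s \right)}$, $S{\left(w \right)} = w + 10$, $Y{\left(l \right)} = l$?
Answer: $- \frac{17962}{1521} \approx -11.809$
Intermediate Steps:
$S{\left(w \right)} = 10 + w$
$f{\left(s \right)} = 10 + s^{2} + 4 s$ ($f{\left(s \right)} = \left(s^{2} + 3 s\right) + \left(10 + s\right) = 10 + s^{2} + 4 s$)
$- f{\left(\frac{59 - 123}{-156} \right)} = - (10 + \left(\frac{59 - 123}{-156}\right)^{2} + 4 \frac{59 - 123}{-156}) = - (10 + \left(\left(59 - 123\right) \left(- \frac{1}{156}\right)\right)^{2} + 4 \left(59 - 123\right) \left(- \frac{1}{156}\right)) = - (10 + \left(\left(-64\right) \left(- \frac{1}{156}\right)\right)^{2} + 4 \left(\left(-64\right) \left(- \frac{1}{156}\right)\right)) = - (10 + \left(\frac{16}{39}\right)^{2} + 4 \cdot \frac{16}{39}) = - (10 + \frac{256}{1521} + \frac{64}{39}) = \left(-1\right) \frac{17962}{1521} = - \frac{17962}{1521}$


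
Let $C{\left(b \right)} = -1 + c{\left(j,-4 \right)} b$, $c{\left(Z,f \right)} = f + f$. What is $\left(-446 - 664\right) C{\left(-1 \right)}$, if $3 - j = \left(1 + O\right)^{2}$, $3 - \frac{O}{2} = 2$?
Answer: $-7770$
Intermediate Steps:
$O = 2$ ($O = 6 - 4 = 2$)
$j = -6$ ($j = 3 - \left(1 + 2\right)^{2} = 3 - 3^{2} = 3 - 9 = -6$)
$c{\left(Z,f \right)} = 2 f$
$C{\left(b \right)} = -1 - 8 b$ ($C{\left(b \right)} = -1 + 2 \left(-4\right) b = -1 - 8 b$)
$\left(-446 - 664\right) C{\left(-1 \right)} = \left(-446 - 664\right) \left(-1 - -8\right) = - 1110 \left(-1 + 8\right) = \left(-1110\right) 7 = -7770$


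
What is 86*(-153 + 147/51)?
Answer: -219472/17 ≈ -12910.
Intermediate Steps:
86*(-153 + 147/51) = 86*(-153 + 147*(1/51)) = 86*(-153 + 49/17) = 86*(-2552/17) = -219472/17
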